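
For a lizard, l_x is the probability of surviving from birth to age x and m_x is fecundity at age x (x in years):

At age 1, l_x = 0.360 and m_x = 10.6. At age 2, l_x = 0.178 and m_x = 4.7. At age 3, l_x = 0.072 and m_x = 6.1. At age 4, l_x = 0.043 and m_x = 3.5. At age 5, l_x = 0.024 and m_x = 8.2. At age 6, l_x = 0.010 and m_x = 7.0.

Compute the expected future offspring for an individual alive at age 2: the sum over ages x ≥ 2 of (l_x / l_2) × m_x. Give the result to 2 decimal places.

l_2 = 0.178. Conditional survival from age 2 to x is l_x / l_2.
  x=2: (0.178/0.178) × 4.7 = 4.7000
  x=3: (0.072/0.178) × 6.1 = 2.4674
  x=4: (0.043/0.178) × 3.5 = 0.8455
  x=5: (0.024/0.178) × 8.2 = 1.1056
  x=6: (0.010/0.178) × 7.0 = 0.3933
Sum = 4.7000 + 2.4674 + 0.8455 + 1.1056 + 0.3933 = 9.5118

9.51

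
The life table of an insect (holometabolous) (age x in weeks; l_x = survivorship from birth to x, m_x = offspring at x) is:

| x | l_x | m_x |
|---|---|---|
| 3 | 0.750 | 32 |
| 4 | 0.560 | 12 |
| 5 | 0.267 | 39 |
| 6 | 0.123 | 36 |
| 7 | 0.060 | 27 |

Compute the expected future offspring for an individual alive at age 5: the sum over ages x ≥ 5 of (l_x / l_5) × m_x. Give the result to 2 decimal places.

61.65

l_5 = 0.267. Conditional survival from age 5 to x is l_x / l_5.
  x=5: (0.267/0.267) × 39 = 39.0000
  x=6: (0.123/0.267) × 36 = 16.5843
  x=7: (0.060/0.267) × 27 = 6.0674
Sum = 39.0000 + 16.5843 + 6.0674 = 61.6517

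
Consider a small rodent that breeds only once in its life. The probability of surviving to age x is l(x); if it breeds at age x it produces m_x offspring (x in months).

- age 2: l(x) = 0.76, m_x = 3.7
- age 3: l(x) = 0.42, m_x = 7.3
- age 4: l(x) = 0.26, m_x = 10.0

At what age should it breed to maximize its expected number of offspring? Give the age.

Expected offspring if breeding at age x = l(x) × m_x:
  age 2: 0.76 × 3.7 = 2.812
  age 3: 0.42 × 7.3 = 3.066
  age 4: 0.26 × 10.0 = 2.600
Maximum at age 3 (3.066).

3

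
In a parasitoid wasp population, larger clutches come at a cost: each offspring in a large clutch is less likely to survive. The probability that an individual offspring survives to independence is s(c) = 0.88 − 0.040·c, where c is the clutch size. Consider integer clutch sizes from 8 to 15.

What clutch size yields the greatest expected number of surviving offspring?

11

Expected surviving offspring = c × s(c):
  c=8: 8 × 0.560 = 4.480
  c=9: 9 × 0.520 = 4.680
  c=10: 10 × 0.480 = 4.800
  c=11: 11 × 0.440 = 4.840
  c=12: 12 × 0.400 = 4.800
  c=13: 13 × 0.360 = 4.680
  c=14: 14 × 0.320 = 4.480
  c=15: 15 × 0.280 = 4.200
Maximum at c = 11 (4.840 surviving offspring).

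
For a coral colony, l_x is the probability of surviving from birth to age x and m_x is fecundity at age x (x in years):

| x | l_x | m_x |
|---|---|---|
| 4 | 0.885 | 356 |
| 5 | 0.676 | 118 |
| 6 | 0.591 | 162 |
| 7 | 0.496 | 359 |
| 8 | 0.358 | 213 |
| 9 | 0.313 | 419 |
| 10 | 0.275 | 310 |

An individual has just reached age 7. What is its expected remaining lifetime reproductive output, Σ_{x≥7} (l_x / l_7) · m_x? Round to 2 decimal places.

949.02

l_7 = 0.496. Conditional survival from age 7 to x is l_x / l_7.
  x=7: (0.496/0.496) × 359 = 359.0000
  x=8: (0.358/0.496) × 213 = 153.7379
  x=9: (0.313/0.496) × 419 = 264.4093
  x=10: (0.275/0.496) × 310 = 171.8750
Sum = 359.0000 + 153.7379 + 264.4093 + 171.8750 = 949.0222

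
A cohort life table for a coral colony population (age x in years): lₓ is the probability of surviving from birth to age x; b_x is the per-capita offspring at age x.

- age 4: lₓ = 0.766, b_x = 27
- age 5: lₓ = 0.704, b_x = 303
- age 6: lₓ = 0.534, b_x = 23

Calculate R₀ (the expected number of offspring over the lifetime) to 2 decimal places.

R₀ = Σ lₓ b_x:
  age 4: 0.766 × 27 = 20.6820
  age 5: 0.704 × 303 = 213.3120
  age 6: 0.534 × 23 = 12.2820
R₀ = 20.6820 + 213.3120 + 12.2820 = 246.2760

246.28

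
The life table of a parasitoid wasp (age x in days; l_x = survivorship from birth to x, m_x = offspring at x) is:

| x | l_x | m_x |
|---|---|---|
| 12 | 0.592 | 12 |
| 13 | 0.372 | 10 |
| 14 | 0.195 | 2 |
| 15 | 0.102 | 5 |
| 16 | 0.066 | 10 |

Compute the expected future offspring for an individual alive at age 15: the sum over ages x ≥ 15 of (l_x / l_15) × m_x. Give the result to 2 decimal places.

l_15 = 0.102. Conditional survival from age 15 to x is l_x / l_15.
  x=15: (0.102/0.102) × 5 = 5.0000
  x=16: (0.066/0.102) × 10 = 6.4706
Sum = 5.0000 + 6.4706 = 11.4706

11.47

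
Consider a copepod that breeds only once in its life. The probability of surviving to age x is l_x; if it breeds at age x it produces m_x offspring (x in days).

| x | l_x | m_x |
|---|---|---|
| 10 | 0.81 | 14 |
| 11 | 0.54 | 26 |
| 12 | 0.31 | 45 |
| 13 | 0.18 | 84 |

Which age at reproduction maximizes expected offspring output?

Expected offspring if breeding at age x = l_x × m_x:
  age 10: 0.81 × 14 = 11.340
  age 11: 0.54 × 26 = 14.040
  age 12: 0.31 × 45 = 13.950
  age 13: 0.18 × 84 = 15.120
Maximum at age 13 (15.120).

13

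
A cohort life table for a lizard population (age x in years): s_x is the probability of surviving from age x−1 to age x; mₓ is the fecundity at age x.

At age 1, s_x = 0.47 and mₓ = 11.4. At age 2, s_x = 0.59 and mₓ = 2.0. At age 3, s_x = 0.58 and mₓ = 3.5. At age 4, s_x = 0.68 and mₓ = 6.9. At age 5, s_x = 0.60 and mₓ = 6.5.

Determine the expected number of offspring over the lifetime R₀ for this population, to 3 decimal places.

7.657

Survivorship from birth: l_x = s_1·s_2·…·s_x.
  l_1 = 0.47000
  l_2 = 0.27730
  l_3 = 0.16083
  l_4 = 0.10937
  l_5 = 0.06562
R₀ = Σ l_x mₓ:
  age 1: 0.47000 × 11.4 = 5.3580
  age 2: 0.27730 × 2.0 = 0.5546
  age 3: 0.16083 × 3.5 = 0.5629
  age 4: 0.10937 × 6.9 = 0.7547
  age 5: 0.06562 × 6.5 = 0.4265
R₀ = 5.3580 + 0.5546 + 0.5629 + 0.7547 + 0.4265 = 7.6567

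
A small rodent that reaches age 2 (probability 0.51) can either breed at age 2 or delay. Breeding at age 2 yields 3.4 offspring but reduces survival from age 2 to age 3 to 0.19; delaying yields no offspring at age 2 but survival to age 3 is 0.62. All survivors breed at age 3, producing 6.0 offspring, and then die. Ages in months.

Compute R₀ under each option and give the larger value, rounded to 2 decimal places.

2.32

breed at age 2: R₀ = 0.51 × (3.4 + 0.19 × 6.0) = 0.51 × 4.5400 = 2.3154
delay to age 3: R₀ = 0.51 × (0.62 × 6.0) = 0.51 × 3.7200 = 1.8972
Higher: breed at age 2 (2.3154).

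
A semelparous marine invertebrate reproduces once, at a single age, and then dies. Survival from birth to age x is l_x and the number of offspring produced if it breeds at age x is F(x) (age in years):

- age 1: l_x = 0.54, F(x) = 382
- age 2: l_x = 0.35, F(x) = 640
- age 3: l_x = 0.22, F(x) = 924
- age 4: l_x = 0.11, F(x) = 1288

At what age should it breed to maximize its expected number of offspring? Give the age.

2

Expected offspring if breeding at age x = l_x × F(x):
  age 1: 0.54 × 382 = 206.280
  age 2: 0.35 × 640 = 224.000
  age 3: 0.22 × 924 = 203.280
  age 4: 0.11 × 1288 = 141.680
Maximum at age 2 (224.000).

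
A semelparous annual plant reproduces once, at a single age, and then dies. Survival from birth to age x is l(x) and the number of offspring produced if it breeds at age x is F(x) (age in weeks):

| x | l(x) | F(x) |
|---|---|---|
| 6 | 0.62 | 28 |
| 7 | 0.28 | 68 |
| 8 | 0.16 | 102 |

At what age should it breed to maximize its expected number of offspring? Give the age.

7

Expected offspring if breeding at age x = l(x) × F(x):
  age 6: 0.62 × 28 = 17.360
  age 7: 0.28 × 68 = 19.040
  age 8: 0.16 × 102 = 16.320
Maximum at age 7 (19.040).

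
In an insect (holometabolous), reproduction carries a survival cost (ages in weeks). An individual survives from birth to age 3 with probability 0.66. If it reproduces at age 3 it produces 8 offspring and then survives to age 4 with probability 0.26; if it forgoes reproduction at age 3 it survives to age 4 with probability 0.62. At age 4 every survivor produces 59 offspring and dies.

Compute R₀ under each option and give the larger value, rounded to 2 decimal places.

breed at age 3: R₀ = 0.66 × (8 + 0.26 × 59) = 0.66 × 23.3400 = 15.4044
delay to age 4: R₀ = 0.66 × (0.62 × 59) = 0.66 × 36.5800 = 24.1428
Higher: delay to age 4 (24.1428).

24.14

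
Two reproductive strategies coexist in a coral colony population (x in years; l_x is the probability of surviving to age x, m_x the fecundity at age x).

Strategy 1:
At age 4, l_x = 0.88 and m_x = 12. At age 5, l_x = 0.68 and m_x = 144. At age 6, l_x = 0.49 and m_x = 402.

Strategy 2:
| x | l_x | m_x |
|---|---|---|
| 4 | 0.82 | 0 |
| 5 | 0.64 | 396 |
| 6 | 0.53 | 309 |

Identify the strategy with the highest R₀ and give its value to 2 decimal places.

Strategy 1: R₀ = 0.88×12 + 0.68×144 + 0.49×402 = 305.4600
Strategy 2: R₀ = 0.82×0 + 0.64×396 + 0.53×309 = 417.2100
Highest R₀: strategy 2 with 417.2100.

417.21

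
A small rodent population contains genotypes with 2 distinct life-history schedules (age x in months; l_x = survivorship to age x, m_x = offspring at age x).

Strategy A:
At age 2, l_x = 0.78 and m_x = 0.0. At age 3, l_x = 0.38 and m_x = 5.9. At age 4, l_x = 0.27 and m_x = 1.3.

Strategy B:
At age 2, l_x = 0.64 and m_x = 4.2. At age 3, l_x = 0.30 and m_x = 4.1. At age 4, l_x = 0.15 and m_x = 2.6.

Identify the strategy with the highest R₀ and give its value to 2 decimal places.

4.31

Strategy A: R₀ = 0.78×0.0 + 0.38×5.9 + 0.27×1.3 = 2.5930
Strategy B: R₀ = 0.64×4.2 + 0.30×4.1 + 0.15×2.6 = 4.3080
Highest R₀: strategy B with 4.3080.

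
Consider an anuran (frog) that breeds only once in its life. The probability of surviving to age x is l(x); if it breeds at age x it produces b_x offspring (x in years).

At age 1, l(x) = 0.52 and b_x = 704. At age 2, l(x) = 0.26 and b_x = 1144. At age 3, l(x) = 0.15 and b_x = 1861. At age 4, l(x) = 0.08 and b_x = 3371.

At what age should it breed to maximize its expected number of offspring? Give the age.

Expected offspring if breeding at age x = l(x) × b_x:
  age 1: 0.52 × 704 = 366.080
  age 2: 0.26 × 1144 = 297.440
  age 3: 0.15 × 1861 = 279.150
  age 4: 0.08 × 3371 = 269.680
Maximum at age 1 (366.080).

1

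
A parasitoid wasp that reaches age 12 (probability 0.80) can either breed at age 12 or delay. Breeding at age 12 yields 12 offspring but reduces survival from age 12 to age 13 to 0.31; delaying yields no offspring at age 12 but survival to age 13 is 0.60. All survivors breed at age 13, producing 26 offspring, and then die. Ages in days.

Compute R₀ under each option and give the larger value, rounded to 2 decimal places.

breed at age 12: R₀ = 0.80 × (12 + 0.31 × 26) = 0.80 × 20.0600 = 16.0480
delay to age 13: R₀ = 0.80 × (0.60 × 26) = 0.80 × 15.6000 = 12.4800
Higher: breed at age 12 (16.0480).

16.05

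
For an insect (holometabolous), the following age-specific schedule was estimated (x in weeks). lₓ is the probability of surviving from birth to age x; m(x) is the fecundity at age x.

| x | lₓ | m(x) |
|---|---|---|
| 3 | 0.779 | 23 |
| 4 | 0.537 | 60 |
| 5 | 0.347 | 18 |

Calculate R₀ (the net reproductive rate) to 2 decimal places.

56.38

R₀ = Σ lₓ m(x):
  age 3: 0.779 × 23 = 17.9170
  age 4: 0.537 × 60 = 32.2200
  age 5: 0.347 × 18 = 6.2460
R₀ = 17.9170 + 32.2200 + 6.2460 = 56.3830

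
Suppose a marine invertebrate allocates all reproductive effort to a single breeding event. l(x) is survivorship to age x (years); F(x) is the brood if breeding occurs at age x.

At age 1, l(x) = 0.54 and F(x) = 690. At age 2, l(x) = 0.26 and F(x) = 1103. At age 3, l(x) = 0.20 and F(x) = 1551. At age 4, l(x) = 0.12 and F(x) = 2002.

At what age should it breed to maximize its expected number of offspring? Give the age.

Expected offspring if breeding at age x = l(x) × F(x):
  age 1: 0.54 × 690 = 372.600
  age 2: 0.26 × 1103 = 286.780
  age 3: 0.20 × 1551 = 310.200
  age 4: 0.12 × 2002 = 240.240
Maximum at age 1 (372.600).

1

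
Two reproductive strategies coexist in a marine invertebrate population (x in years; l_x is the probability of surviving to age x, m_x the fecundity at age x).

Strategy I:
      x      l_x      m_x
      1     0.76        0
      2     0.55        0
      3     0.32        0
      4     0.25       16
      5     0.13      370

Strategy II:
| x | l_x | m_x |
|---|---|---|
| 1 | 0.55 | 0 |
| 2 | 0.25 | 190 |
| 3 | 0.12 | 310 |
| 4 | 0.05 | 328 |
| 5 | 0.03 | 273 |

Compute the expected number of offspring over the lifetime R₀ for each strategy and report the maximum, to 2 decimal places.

Strategy I: R₀ = 0.76×0 + 0.55×0 + 0.32×0 + 0.25×16 + 0.13×370 = 52.1000
Strategy II: R₀ = 0.55×0 + 0.25×190 + 0.12×310 + 0.05×328 + 0.03×273 = 109.2900
Highest R₀: strategy II with 109.2900.

109.29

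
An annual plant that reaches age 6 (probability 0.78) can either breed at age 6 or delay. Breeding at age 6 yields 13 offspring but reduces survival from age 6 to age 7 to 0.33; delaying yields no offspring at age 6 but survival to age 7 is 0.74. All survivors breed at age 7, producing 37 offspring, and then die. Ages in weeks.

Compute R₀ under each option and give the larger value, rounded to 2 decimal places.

breed at age 6: R₀ = 0.78 × (13 + 0.33 × 37) = 0.78 × 25.2100 = 19.6638
delay to age 7: R₀ = 0.78 × (0.74 × 37) = 0.78 × 27.3800 = 21.3564
Higher: delay to age 7 (21.3564).

21.36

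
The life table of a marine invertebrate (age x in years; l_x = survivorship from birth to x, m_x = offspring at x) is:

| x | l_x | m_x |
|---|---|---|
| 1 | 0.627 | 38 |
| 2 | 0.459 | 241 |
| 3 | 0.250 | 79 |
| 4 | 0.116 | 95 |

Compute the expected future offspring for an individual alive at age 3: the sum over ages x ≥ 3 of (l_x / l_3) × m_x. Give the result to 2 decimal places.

123.08

l_3 = 0.250. Conditional survival from age 3 to x is l_x / l_3.
  x=3: (0.250/0.250) × 79 = 79.0000
  x=4: (0.116/0.250) × 95 = 44.0800
Sum = 79.0000 + 44.0800 = 123.0800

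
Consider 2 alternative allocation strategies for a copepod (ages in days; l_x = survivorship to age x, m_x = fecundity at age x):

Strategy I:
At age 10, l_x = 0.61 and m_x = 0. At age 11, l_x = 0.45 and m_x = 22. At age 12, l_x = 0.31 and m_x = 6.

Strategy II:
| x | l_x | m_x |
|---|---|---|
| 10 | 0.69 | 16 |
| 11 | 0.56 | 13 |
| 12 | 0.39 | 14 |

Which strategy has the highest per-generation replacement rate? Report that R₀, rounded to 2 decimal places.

23.78

Strategy I: R₀ = 0.61×0 + 0.45×22 + 0.31×6 = 11.7600
Strategy II: R₀ = 0.69×16 + 0.56×13 + 0.39×14 = 23.7800
Highest R₀: strategy II with 23.7800.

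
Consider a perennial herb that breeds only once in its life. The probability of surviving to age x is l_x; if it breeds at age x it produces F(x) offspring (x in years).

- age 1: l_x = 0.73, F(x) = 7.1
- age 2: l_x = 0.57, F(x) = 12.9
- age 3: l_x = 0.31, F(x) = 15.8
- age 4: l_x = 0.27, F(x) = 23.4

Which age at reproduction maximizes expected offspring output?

2

Expected offspring if breeding at age x = l_x × F(x):
  age 1: 0.73 × 7.1 = 5.183
  age 2: 0.57 × 12.9 = 7.353
  age 3: 0.31 × 15.8 = 4.898
  age 4: 0.27 × 23.4 = 6.318
Maximum at age 2 (7.353).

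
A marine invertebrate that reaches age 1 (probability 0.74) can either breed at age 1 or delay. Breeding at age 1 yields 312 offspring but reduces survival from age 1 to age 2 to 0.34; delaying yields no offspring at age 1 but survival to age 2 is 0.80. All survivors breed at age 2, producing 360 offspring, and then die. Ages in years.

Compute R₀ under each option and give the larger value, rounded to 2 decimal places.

breed at age 1: R₀ = 0.74 × (312 + 0.34 × 360) = 0.74 × 434.4000 = 321.4560
delay to age 2: R₀ = 0.74 × (0.80 × 360) = 0.74 × 288.0000 = 213.1200
Higher: breed at age 1 (321.4560).

321.46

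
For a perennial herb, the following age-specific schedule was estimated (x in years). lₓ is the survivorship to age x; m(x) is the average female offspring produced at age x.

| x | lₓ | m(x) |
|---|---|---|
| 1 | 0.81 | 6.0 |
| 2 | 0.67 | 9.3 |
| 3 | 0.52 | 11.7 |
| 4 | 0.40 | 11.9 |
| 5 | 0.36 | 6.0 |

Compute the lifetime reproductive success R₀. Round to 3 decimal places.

24.095

R₀ = Σ lₓ m(x):
  age 1: 0.81 × 6.0 = 4.8600
  age 2: 0.67 × 9.3 = 6.2310
  age 3: 0.52 × 11.7 = 6.0840
  age 4: 0.40 × 11.9 = 4.7600
  age 5: 0.36 × 6.0 = 2.1600
R₀ = 4.8600 + 6.2310 + 6.0840 + 4.7600 + 2.1600 = 24.0950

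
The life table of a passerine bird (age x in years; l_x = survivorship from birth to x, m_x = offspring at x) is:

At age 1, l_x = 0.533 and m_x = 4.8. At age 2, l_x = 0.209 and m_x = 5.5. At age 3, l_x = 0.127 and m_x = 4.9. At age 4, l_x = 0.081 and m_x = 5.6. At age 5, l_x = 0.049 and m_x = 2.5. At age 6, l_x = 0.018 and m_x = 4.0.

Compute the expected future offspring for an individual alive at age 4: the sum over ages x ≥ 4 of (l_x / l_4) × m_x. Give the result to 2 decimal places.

8.00

l_4 = 0.081. Conditional survival from age 4 to x is l_x / l_4.
  x=4: (0.081/0.081) × 5.6 = 5.6000
  x=5: (0.049/0.081) × 2.5 = 1.5123
  x=6: (0.018/0.081) × 4.0 = 0.8889
Sum = 5.6000 + 1.5123 + 0.8889 = 8.0012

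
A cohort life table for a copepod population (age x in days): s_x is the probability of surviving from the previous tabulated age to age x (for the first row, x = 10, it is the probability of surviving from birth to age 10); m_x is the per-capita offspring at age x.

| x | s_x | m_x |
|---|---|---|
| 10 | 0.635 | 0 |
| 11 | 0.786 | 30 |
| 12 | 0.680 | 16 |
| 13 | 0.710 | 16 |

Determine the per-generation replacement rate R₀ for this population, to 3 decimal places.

Survivorship from birth: l_x = s_10·s_11·…·s_x.
  l_10 = 0.63500
  l_11 = 0.49911
  l_12 = 0.33939
  l_13 = 0.24097
R₀ = Σ l_x m_x:
  age 10: 0.63500 × 0 = 0.0000
  age 11: 0.49911 × 30 = 14.9733
  age 12: 0.33939 × 16 = 5.4302
  age 13: 0.24097 × 16 = 3.8555
R₀ = 0.0000 + 14.9733 + 5.4302 + 3.8555 = 24.2591

24.259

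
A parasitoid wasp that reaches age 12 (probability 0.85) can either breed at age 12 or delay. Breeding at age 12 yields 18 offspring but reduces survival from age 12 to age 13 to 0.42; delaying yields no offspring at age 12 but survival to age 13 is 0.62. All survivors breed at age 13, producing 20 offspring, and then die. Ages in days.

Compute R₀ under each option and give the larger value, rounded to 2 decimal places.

breed at age 12: R₀ = 0.85 × (18 + 0.42 × 20) = 0.85 × 26.4000 = 22.4400
delay to age 13: R₀ = 0.85 × (0.62 × 20) = 0.85 × 12.4000 = 10.5400
Higher: breed at age 12 (22.4400).

22.44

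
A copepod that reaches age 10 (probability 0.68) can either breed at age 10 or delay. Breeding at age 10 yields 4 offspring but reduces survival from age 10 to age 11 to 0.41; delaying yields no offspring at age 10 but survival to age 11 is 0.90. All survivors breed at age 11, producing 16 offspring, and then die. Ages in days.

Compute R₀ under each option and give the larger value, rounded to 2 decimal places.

breed at age 10: R₀ = 0.68 × (4 + 0.41 × 16) = 0.68 × 10.5600 = 7.1808
delay to age 11: R₀ = 0.68 × (0.90 × 16) = 0.68 × 14.4000 = 9.7920
Higher: delay to age 11 (9.7920).

9.79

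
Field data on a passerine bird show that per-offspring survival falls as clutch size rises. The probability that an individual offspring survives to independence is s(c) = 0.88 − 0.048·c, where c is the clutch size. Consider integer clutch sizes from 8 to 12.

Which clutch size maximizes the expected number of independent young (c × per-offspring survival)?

Expected independent young = c × s(c):
  c=8: 8 × 0.496 = 3.968
  c=9: 9 × 0.448 = 4.032
  c=10: 10 × 0.400 = 4.000
  c=11: 11 × 0.352 = 3.872
  c=12: 12 × 0.304 = 3.648
Maximum at c = 9 (4.032 independent young).

9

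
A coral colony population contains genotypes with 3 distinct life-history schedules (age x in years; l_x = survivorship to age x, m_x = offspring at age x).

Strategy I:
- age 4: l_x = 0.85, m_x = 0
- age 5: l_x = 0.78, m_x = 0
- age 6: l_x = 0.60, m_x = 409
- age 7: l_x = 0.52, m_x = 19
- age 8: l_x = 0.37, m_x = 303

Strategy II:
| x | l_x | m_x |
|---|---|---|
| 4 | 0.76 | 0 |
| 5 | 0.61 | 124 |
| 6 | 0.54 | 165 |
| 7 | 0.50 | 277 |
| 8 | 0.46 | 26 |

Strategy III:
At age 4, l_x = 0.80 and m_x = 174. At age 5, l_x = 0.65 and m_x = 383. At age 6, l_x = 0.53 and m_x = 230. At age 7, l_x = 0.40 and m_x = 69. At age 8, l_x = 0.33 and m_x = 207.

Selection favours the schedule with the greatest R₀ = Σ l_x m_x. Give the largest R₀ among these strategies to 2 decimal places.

Strategy I: R₀ = 0.85×0 + 0.78×0 + 0.60×409 + 0.52×19 + 0.37×303 = 367.3900
Strategy II: R₀ = 0.76×0 + 0.61×124 + 0.54×165 + 0.50×277 + 0.46×26 = 315.2000
Strategy III: R₀ = 0.80×174 + 0.65×383 + 0.53×230 + 0.40×69 + 0.33×207 = 605.9600
Highest R₀: strategy III with 605.9600.

605.96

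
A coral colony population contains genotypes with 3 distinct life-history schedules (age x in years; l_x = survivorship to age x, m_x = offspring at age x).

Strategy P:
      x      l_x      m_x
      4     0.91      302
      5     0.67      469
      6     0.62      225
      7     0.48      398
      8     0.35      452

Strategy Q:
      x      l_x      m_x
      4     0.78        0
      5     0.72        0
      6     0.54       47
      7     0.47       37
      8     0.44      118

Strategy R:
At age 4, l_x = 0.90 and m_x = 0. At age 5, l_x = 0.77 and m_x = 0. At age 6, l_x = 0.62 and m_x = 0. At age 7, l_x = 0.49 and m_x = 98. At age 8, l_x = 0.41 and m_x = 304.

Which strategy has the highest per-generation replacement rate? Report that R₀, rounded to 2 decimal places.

1077.79

Strategy P: R₀ = 0.91×302 + 0.67×469 + 0.62×225 + 0.48×398 + 0.35×452 = 1077.7900
Strategy Q: R₀ = 0.78×0 + 0.72×0 + 0.54×47 + 0.47×37 + 0.44×118 = 94.6900
Strategy R: R₀ = 0.90×0 + 0.77×0 + 0.62×0 + 0.49×98 + 0.41×304 = 172.6600
Highest R₀: strategy P with 1077.7900.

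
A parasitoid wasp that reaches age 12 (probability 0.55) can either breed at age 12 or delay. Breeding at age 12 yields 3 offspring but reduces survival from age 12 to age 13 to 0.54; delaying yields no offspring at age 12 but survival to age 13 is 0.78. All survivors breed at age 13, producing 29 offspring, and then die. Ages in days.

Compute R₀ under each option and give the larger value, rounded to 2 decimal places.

12.44

breed at age 12: R₀ = 0.55 × (3 + 0.54 × 29) = 0.55 × 18.6600 = 10.2630
delay to age 13: R₀ = 0.55 × (0.78 × 29) = 0.55 × 22.6200 = 12.4410
Higher: delay to age 13 (12.4410).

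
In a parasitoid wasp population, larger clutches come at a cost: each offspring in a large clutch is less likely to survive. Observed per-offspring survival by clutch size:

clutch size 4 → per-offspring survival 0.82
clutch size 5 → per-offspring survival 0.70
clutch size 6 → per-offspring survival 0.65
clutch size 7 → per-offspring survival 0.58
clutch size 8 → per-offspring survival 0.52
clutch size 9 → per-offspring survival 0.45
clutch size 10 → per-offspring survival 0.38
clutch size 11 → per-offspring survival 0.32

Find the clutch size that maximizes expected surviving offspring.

Expected surviving offspring = c × s(c):
  c=4: 4 × 0.82 = 3.280
  c=5: 5 × 0.70 = 3.500
  c=6: 6 × 0.65 = 3.900
  c=7: 7 × 0.58 = 4.060
  c=8: 8 × 0.52 = 4.160
  c=9: 9 × 0.45 = 4.050
  c=10: 10 × 0.38 = 3.800
  c=11: 11 × 0.32 = 3.520
Maximum at c = 8 (4.160 surviving offspring).

8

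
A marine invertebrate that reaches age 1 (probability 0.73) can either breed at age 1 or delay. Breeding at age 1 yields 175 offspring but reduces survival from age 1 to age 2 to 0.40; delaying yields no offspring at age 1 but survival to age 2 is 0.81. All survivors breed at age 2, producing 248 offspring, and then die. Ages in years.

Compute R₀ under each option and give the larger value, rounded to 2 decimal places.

breed at age 1: R₀ = 0.73 × (175 + 0.40 × 248) = 0.73 × 274.2000 = 200.1660
delay to age 2: R₀ = 0.73 × (0.81 × 248) = 0.73 × 200.8800 = 146.6424
Higher: breed at age 1 (200.1660).

200.17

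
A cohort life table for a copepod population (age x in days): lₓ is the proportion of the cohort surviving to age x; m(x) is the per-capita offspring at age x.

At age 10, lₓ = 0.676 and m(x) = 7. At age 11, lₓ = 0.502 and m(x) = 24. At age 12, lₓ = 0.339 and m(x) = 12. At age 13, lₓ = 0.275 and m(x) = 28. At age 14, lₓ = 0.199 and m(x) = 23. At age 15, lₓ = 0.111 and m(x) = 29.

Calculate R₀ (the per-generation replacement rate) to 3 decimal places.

36.344

R₀ = Σ lₓ m(x):
  age 10: 0.676 × 7 = 4.7320
  age 11: 0.502 × 24 = 12.0480
  age 12: 0.339 × 12 = 4.0680
  age 13: 0.275 × 28 = 7.7000
  age 14: 0.199 × 23 = 4.5770
  age 15: 0.111 × 29 = 3.2190
R₀ = 4.7320 + 12.0480 + 4.0680 + 7.7000 + 4.5770 + 3.2190 = 36.3440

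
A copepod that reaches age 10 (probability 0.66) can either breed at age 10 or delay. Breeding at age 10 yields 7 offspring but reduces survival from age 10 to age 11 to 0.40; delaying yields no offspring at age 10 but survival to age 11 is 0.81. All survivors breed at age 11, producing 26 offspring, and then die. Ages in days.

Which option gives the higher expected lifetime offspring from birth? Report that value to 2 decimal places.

breed at age 10: R₀ = 0.66 × (7 + 0.40 × 26) = 0.66 × 17.4000 = 11.4840
delay to age 11: R₀ = 0.66 × (0.81 × 26) = 0.66 × 21.0600 = 13.8996
Higher: delay to age 11 (13.8996).

13.90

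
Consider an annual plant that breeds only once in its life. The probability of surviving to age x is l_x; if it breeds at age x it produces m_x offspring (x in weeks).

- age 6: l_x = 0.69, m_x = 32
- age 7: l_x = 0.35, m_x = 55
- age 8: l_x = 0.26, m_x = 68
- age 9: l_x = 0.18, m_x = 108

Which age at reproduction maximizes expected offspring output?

Expected offspring if breeding at age x = l_x × m_x:
  age 6: 0.69 × 32 = 22.080
  age 7: 0.35 × 55 = 19.250
  age 8: 0.26 × 68 = 17.680
  age 9: 0.18 × 108 = 19.440
Maximum at age 6 (22.080).

6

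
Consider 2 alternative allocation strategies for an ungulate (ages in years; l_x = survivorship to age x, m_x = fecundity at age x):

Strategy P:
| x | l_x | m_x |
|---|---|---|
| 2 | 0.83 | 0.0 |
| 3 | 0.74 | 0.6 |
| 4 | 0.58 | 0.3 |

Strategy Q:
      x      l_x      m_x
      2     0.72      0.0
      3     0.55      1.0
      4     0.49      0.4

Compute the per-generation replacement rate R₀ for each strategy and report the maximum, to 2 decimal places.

Strategy P: R₀ = 0.83×0.0 + 0.74×0.6 + 0.58×0.3 = 0.6180
Strategy Q: R₀ = 0.72×0.0 + 0.55×1.0 + 0.49×0.4 = 0.7460
Highest R₀: strategy Q with 0.7460.

0.75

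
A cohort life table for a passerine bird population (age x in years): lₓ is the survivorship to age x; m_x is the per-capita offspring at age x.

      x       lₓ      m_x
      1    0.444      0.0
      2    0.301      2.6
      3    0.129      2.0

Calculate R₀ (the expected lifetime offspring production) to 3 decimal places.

R₀ = Σ lₓ m_x:
  age 1: 0.444 × 0.0 = 0.0000
  age 2: 0.301 × 2.6 = 0.7826
  age 3: 0.129 × 2.0 = 0.2580
R₀ = 0.0000 + 0.7826 + 0.2580 = 1.0406

1.041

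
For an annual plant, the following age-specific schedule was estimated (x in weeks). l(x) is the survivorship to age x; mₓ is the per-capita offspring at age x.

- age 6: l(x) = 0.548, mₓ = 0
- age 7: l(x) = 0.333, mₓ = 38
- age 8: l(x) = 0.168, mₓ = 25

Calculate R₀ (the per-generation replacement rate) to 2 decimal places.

16.85

R₀ = Σ l(x) mₓ:
  age 6: 0.548 × 0 = 0.0000
  age 7: 0.333 × 38 = 12.6540
  age 8: 0.168 × 25 = 4.2000
R₀ = 0.0000 + 12.6540 + 4.2000 = 16.8540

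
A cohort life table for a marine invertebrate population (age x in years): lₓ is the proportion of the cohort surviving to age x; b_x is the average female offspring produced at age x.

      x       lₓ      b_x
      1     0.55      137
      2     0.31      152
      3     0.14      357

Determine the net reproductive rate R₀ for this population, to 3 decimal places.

172.450

R₀ = Σ lₓ b_x:
  age 1: 0.55 × 137 = 75.3500
  age 2: 0.31 × 152 = 47.1200
  age 3: 0.14 × 357 = 49.9800
R₀ = 75.3500 + 47.1200 + 49.9800 = 172.4500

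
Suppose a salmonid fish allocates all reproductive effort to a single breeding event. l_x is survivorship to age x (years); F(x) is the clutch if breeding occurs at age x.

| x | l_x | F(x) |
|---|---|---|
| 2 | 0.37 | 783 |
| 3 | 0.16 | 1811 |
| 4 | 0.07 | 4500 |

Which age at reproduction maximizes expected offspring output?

Expected offspring if breeding at age x = l_x × F(x):
  age 2: 0.37 × 783 = 289.710
  age 3: 0.16 × 1811 = 289.760
  age 4: 0.07 × 4500 = 315.000
Maximum at age 4 (315.000).

4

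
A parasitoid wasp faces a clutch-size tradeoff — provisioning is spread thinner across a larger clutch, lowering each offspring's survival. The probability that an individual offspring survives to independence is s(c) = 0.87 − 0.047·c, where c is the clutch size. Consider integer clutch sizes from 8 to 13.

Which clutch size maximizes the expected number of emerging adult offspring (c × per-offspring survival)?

9

Expected emerging adult offspring = c × s(c):
  c=8: 8 × 0.494 = 3.952
  c=9: 9 × 0.447 = 4.023
  c=10: 10 × 0.400 = 4.000
  c=11: 11 × 0.353 = 3.883
  c=12: 12 × 0.306 = 3.672
  c=13: 13 × 0.259 = 3.367
Maximum at c = 9 (4.023 emerging adult offspring).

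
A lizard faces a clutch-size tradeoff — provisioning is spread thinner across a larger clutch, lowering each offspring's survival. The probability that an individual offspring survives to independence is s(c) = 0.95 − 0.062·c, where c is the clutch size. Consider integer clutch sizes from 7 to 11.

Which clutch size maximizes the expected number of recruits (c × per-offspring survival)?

Expected recruits = c × s(c):
  c=7: 7 × 0.516 = 3.612
  c=8: 8 × 0.454 = 3.632
  c=9: 9 × 0.392 = 3.528
  c=10: 10 × 0.330 = 3.300
  c=11: 11 × 0.268 = 2.948
Maximum at c = 8 (3.632 recruits).

8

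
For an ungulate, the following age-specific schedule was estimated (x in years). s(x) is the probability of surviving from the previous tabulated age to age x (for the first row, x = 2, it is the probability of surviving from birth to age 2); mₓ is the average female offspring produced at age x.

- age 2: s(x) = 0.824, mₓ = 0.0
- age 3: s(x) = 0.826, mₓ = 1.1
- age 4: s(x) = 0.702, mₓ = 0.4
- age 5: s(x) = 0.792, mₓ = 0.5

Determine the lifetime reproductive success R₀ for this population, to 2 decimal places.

1.13

Survivorship from birth: l_x = s_2·s_3·…·s_x.
  l_2 = 0.82400
  l_3 = 0.68062
  l_4 = 0.47780
  l_5 = 0.37842
R₀ = Σ l_x mₓ:
  age 2: 0.82400 × 0.0 = 0.0000
  age 3: 0.68062 × 1.1 = 0.7487
  age 4: 0.47780 × 0.4 = 0.1911
  age 5: 0.37842 × 0.5 = 0.1892
R₀ = 0.0000 + 0.7487 + 0.1911 + 0.1892 = 1.1290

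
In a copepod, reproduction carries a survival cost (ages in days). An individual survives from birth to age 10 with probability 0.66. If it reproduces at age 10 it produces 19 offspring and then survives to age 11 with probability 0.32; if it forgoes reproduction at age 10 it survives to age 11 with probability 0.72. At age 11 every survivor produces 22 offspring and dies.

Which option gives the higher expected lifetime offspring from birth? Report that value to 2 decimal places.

17.19

breed at age 10: R₀ = 0.66 × (19 + 0.32 × 22) = 0.66 × 26.0400 = 17.1864
delay to age 11: R₀ = 0.66 × (0.72 × 22) = 0.66 × 15.8400 = 10.4544
Higher: breed at age 10 (17.1864).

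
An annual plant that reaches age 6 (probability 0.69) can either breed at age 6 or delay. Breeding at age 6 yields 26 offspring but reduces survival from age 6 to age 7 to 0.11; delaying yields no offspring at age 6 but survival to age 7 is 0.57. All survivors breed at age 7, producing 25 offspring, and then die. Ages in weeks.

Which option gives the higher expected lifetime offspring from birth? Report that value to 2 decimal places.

19.84

breed at age 6: R₀ = 0.69 × (26 + 0.11 × 25) = 0.69 × 28.7500 = 19.8375
delay to age 7: R₀ = 0.69 × (0.57 × 25) = 0.69 × 14.2500 = 9.8325
Higher: breed at age 6 (19.8375).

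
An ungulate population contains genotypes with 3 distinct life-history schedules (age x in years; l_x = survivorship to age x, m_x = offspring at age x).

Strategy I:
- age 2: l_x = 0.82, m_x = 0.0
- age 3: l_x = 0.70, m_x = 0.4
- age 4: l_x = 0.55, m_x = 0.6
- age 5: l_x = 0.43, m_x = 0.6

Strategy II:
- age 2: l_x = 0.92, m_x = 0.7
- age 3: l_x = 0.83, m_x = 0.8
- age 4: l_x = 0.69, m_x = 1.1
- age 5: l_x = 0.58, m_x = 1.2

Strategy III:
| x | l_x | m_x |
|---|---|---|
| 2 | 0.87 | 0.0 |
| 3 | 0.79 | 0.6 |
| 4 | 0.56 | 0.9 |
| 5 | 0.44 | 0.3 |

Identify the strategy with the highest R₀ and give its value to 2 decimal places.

Strategy I: R₀ = 0.82×0.0 + 0.70×0.4 + 0.55×0.6 + 0.43×0.6 = 0.8680
Strategy II: R₀ = 0.92×0.7 + 0.83×0.8 + 0.69×1.1 + 0.58×1.2 = 2.7630
Strategy III: R₀ = 0.87×0.0 + 0.79×0.6 + 0.56×0.9 + 0.44×0.3 = 1.1100
Highest R₀: strategy II with 2.7630.

2.76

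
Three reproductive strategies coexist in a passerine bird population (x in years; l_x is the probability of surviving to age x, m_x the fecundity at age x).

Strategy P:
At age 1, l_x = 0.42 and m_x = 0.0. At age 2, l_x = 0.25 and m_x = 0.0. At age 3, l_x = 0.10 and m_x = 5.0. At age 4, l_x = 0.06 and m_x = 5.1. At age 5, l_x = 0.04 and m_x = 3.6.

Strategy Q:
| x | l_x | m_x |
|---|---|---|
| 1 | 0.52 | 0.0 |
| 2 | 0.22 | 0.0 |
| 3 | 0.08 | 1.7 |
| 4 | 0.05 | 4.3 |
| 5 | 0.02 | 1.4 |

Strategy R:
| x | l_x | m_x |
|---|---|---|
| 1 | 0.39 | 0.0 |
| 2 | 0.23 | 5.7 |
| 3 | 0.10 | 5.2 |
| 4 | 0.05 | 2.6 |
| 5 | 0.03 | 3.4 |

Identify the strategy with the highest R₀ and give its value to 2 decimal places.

Strategy P: R₀ = 0.42×0.0 + 0.25×0.0 + 0.10×5.0 + 0.06×5.1 + 0.04×3.6 = 0.9500
Strategy Q: R₀ = 0.52×0.0 + 0.22×0.0 + 0.08×1.7 + 0.05×4.3 + 0.02×1.4 = 0.3790
Strategy R: R₀ = 0.39×0.0 + 0.23×5.7 + 0.10×5.2 + 0.05×2.6 + 0.03×3.4 = 2.0630
Highest R₀: strategy R with 2.0630.

2.06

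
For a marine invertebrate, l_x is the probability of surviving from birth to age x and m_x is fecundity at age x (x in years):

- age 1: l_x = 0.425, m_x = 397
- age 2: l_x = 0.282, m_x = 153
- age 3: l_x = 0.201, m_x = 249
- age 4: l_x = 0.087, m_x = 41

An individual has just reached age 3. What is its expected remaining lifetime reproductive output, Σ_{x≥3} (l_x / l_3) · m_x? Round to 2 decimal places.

l_3 = 0.201. Conditional survival from age 3 to x is l_x / l_3.
  x=3: (0.201/0.201) × 249 = 249.0000
  x=4: (0.087/0.201) × 41 = 17.7463
Sum = 249.0000 + 17.7463 = 266.7463

266.75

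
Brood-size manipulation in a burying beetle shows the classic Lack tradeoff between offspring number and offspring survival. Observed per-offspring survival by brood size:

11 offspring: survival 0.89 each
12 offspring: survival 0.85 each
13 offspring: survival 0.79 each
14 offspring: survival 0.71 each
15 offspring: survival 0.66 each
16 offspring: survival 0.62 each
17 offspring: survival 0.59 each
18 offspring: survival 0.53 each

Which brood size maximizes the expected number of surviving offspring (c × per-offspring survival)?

13

Expected surviving offspring = c × s(c):
  c=11: 11 × 0.89 = 9.790
  c=12: 12 × 0.85 = 10.200
  c=13: 13 × 0.79 = 10.270
  c=14: 14 × 0.71 = 9.940
  c=15: 15 × 0.66 = 9.900
  c=16: 16 × 0.62 = 9.920
  c=17: 17 × 0.59 = 10.030
  c=18: 18 × 0.53 = 9.540
Maximum at c = 13 (10.270 surviving offspring).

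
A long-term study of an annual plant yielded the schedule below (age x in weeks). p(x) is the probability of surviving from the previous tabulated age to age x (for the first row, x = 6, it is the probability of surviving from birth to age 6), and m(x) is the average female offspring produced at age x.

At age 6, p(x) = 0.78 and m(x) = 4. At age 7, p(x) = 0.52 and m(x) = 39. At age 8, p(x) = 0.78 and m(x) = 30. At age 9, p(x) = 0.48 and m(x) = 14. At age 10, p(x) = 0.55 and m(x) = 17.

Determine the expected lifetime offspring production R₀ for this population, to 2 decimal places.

Survivorship from birth: l_x = p_6·p_7·…·p_x.
  l_6 = 0.78000
  l_7 = 0.40560
  l_8 = 0.31637
  l_9 = 0.15186
  l_10 = 0.08352
R₀ = Σ l_x m(x):
  age 6: 0.78000 × 4 = 3.1200
  age 7: 0.40560 × 39 = 15.8184
  age 8: 0.31637 × 30 = 9.4911
  age 9: 0.15186 × 14 = 2.1260
  age 10: 0.08352 × 17 = 1.4198
R₀ = 3.1200 + 15.8184 + 9.4911 + 2.1260 + 1.4198 = 31.9754

31.98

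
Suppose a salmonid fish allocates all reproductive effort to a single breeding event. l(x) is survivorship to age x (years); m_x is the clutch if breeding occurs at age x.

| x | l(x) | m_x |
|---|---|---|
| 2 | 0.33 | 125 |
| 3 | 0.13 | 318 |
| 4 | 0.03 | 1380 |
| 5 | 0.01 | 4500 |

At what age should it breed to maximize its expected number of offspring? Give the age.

5

Expected offspring if breeding at age x = l(x) × m_x:
  age 2: 0.33 × 125 = 41.250
  age 3: 0.13 × 318 = 41.340
  age 4: 0.03 × 1380 = 41.400
  age 5: 0.01 × 4500 = 45.000
Maximum at age 5 (45.000).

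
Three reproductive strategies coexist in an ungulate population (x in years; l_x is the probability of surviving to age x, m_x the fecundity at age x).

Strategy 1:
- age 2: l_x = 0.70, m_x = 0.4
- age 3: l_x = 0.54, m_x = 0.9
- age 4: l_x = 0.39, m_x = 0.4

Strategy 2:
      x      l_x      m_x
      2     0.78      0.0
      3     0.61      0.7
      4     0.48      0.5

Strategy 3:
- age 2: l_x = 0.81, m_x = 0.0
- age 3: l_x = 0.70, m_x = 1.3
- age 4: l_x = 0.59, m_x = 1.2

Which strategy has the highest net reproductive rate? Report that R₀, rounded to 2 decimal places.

1.62

Strategy 1: R₀ = 0.70×0.4 + 0.54×0.9 + 0.39×0.4 = 0.9220
Strategy 2: R₀ = 0.78×0.0 + 0.61×0.7 + 0.48×0.5 = 0.6670
Strategy 3: R₀ = 0.81×0.0 + 0.70×1.3 + 0.59×1.2 = 1.6180
Highest R₀: strategy 3 with 1.6180.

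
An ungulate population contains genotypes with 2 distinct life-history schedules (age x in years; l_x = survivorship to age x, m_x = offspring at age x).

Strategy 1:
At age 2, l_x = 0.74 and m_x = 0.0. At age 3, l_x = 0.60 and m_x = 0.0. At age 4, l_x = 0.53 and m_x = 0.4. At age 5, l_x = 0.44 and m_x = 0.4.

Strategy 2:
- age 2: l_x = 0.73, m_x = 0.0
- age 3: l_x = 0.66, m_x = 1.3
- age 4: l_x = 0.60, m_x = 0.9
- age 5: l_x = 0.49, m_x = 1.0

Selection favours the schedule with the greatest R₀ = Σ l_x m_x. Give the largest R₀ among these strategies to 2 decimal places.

Strategy 1: R₀ = 0.74×0.0 + 0.60×0.0 + 0.53×0.4 + 0.44×0.4 = 0.3880
Strategy 2: R₀ = 0.73×0.0 + 0.66×1.3 + 0.60×0.9 + 0.49×1.0 = 1.8880
Highest R₀: strategy 2 with 1.8880.

1.89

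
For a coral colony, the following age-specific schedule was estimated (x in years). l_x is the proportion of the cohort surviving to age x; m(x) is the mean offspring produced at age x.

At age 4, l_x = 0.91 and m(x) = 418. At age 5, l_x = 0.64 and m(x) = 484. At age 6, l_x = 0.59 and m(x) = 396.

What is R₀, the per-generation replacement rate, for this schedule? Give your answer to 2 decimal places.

923.78

R₀ = Σ l_x m(x):
  age 4: 0.91 × 418 = 380.3800
  age 5: 0.64 × 484 = 309.7600
  age 6: 0.59 × 396 = 233.6400
R₀ = 380.3800 + 309.7600 + 233.6400 = 923.7800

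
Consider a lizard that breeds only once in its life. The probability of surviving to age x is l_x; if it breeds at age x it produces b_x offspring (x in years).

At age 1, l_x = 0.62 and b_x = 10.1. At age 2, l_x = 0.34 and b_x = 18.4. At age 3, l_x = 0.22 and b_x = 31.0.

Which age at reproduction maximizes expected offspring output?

Expected offspring if breeding at age x = l_x × b_x:
  age 1: 0.62 × 10.1 = 6.262
  age 2: 0.34 × 18.4 = 6.256
  age 3: 0.22 × 31.0 = 6.820
Maximum at age 3 (6.820).

3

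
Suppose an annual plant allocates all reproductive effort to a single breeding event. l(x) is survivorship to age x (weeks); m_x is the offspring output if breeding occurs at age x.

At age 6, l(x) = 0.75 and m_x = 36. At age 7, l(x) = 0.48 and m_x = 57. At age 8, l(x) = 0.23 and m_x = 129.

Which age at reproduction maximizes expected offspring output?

8

Expected offspring if breeding at age x = l(x) × m_x:
  age 6: 0.75 × 36 = 27.000
  age 7: 0.48 × 57 = 27.360
  age 8: 0.23 × 129 = 29.670
Maximum at age 8 (29.670).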